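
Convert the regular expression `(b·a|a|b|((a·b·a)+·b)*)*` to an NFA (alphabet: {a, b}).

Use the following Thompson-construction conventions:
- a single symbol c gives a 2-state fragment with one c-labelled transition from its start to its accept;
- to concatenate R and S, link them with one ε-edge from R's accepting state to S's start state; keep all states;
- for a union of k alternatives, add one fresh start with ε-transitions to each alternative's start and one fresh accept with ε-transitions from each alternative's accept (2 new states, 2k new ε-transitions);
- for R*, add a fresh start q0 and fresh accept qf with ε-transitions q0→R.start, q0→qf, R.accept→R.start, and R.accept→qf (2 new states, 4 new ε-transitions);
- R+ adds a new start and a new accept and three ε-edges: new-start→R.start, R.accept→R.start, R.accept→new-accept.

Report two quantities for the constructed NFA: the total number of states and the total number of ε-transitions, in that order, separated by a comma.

24, 23

Recursing over subexpressions:
Each of the 8 symbol leaves contributes 2 states and 0 ε-transitions.
  b·a : 4 states, 1 ε-transition
  a·b·a : 6 states, 2 ε-transitions
  (a·b·a)+ : 8 states, 5 ε-transitions
  (a·b·a)+·b : 10 states, 6 ε-transitions
  ((a·b·a)+·b)* : 12 states, 10 ε-transitions
  b·a|a|b|((a·b·a)+·b)* : 22 states, 19 ε-transitions
  (b·a|a|b|((a·b·a)+·b)*)* : 24 states, 23 ε-transitions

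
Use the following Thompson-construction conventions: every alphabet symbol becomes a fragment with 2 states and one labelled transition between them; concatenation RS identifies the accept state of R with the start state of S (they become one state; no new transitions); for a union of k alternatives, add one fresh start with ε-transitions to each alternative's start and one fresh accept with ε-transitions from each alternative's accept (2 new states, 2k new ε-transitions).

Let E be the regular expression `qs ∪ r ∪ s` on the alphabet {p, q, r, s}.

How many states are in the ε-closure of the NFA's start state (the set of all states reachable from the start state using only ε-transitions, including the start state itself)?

4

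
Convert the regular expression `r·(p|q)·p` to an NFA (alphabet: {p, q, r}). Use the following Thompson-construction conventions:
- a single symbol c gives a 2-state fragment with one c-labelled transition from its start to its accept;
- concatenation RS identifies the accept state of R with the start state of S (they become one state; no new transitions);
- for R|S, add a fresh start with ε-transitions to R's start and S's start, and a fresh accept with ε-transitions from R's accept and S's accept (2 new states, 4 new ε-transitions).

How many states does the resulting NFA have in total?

8

By structural recursion:
Each of the 4 symbol leaves contributes a 2-state fragment.
  p|q — 6 states
  r·(p|q)·p — 8 states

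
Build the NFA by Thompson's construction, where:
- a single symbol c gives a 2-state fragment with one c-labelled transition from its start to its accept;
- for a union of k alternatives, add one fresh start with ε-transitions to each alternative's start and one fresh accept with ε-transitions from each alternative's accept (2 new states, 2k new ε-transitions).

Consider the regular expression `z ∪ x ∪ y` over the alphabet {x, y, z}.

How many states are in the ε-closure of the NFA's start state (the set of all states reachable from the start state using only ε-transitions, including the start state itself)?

4

Compute the ε-closure size of each fragment's start state recursively; a symbol fragment's start has no outgoing ε-edge, so its closure is just itself (size 1).
  z ∪ x ∪ y : |ε-closure| = 1 + 1 + 1 + 1 = 4 (the new accept is not ε-reachable since no branch accepts ε)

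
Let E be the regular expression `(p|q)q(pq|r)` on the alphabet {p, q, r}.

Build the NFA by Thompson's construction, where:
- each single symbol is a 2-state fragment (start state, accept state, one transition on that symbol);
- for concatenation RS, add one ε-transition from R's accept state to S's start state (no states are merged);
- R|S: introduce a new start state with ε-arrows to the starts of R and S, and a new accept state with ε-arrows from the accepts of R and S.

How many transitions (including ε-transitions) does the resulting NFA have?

17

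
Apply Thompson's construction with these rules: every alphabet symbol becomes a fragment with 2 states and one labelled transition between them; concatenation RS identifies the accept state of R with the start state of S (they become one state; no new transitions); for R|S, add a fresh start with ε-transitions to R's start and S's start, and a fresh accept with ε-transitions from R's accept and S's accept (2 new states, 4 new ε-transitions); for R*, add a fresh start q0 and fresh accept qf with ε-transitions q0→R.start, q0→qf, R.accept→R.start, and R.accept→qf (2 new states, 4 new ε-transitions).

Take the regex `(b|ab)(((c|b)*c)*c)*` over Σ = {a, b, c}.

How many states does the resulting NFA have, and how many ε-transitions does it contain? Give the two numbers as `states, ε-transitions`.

20, 20

Bottom-up over the parse tree:
Each of the 7 symbol leaves contributes 2 states and 0 ε-transitions.
  ab = 3 states, 0 ε-transitions
  b|ab = 7 states, 4 ε-transitions
  c|b = 6 states, 4 ε-transitions
  (c|b)* = 8 states, 8 ε-transitions
  (c|b)*c = 9 states, 8 ε-transitions
  ((c|b)*c)* = 11 states, 12 ε-transitions
  ((c|b)*c)*c = 12 states, 12 ε-transitions
  (((c|b)*c)*c)* = 14 states, 16 ε-transitions
  (b|ab)(((c|b)*c)*c)* = 20 states, 20 ε-transitions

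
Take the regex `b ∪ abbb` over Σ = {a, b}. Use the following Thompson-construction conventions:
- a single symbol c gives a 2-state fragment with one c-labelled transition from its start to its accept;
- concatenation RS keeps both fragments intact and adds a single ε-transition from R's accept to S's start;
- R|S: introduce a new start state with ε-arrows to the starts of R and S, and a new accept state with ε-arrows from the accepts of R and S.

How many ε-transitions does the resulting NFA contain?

7

Bottom-up over the parse tree:
Each of the 5 symbol leaves contributes 0 ε-transitions.
  abbb : 3 ε-transitions
  b ∪ abbb : 7 ε-transitions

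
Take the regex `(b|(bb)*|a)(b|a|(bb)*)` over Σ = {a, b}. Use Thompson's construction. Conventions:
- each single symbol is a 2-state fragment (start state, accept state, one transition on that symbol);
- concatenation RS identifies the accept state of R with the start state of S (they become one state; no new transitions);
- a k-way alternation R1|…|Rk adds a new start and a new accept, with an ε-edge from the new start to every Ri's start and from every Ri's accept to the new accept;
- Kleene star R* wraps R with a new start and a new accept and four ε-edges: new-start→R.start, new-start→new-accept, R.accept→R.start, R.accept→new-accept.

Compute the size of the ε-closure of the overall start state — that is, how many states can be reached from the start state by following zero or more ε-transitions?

13

Let C(F) = |ε-closure(F.start)| within fragment F, and note whether F accepts ε. Symbol fragments have C = 1 and do not accept ε. Then:
  bb → same as the first factor's closure: |ε-closure| = 1
  (bb)* → the star's fresh start ε-reaches both the body's start and the fresh accept: |ε-closure| = 2 + 1 = 3
  b|(bb)*|a → new start ε-reaches every alternative's start; at least one alternative accepts ε, so the union's new accept is reached too: |ε-closure| = 1 + 1 + 3 + 1 + 1 = 7
  bb → same as the first factor's closure: |ε-closure| = 1
  (bb)* → the star's fresh start ε-reaches both the body's start and the fresh accept: |ε-closure| = 2 + 1 = 3
  b|a|(bb)* → new start ε-reaches every alternative's start; at least one alternative accepts ε, so the union's new accept is reached too: |ε-closure| = 1 + 1 + 1 + 3 + 1 = 7
  (b|(bb)*|a)(b|a|(bb)*) → |ε-closure| = 7 + (7−1) = 13 (closure spills across the concat boundary because the left factor accepts ε)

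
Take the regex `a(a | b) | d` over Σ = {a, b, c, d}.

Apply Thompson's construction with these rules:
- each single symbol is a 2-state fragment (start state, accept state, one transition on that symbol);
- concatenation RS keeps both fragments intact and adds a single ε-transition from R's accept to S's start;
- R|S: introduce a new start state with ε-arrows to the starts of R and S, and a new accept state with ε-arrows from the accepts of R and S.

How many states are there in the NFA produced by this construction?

12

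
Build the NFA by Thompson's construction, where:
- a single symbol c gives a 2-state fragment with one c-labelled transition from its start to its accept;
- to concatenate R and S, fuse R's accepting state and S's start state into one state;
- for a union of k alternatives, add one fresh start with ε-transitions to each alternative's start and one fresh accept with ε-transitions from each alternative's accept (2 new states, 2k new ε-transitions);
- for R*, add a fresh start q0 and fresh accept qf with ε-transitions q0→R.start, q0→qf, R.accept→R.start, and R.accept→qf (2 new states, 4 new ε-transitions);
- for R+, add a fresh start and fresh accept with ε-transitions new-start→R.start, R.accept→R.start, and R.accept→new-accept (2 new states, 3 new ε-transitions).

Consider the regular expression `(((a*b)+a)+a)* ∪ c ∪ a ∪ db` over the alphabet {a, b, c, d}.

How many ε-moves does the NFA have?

Building bottom-up:
Each of the 8 symbol leaves contributes 0 ε-transitions.
  a* : 4 ε-transitions
  a*b : 4 ε-transitions
  (a*b)+ : 7 ε-transitions
  (a*b)+a : 7 ε-transitions
  ((a*b)+a)+ : 10 ε-transitions
  ((a*b)+a)+a : 10 ε-transitions
  (((a*b)+a)+a)* : 14 ε-transitions
  db : 0 ε-transitions
  (((a*b)+a)+a)* ∪ c ∪ a ∪ db : 22 ε-transitions

22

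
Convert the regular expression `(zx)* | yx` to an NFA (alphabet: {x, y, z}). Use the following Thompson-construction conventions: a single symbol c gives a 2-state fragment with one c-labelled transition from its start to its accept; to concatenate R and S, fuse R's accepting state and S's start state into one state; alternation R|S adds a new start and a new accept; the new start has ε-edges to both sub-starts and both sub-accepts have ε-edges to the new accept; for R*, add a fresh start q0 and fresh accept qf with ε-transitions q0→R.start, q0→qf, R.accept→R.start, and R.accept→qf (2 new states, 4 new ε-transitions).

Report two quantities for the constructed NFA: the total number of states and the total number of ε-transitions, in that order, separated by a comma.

10, 8

Recursing over subexpressions:
Each of the 4 symbol leaves contributes 2 states and 0 ε-transitions.
  zx : 3 states, 0 ε-transitions
  (zx)* : 5 states, 4 ε-transitions
  yx : 3 states, 0 ε-transitions
  (zx)* | yx : 10 states, 8 ε-transitions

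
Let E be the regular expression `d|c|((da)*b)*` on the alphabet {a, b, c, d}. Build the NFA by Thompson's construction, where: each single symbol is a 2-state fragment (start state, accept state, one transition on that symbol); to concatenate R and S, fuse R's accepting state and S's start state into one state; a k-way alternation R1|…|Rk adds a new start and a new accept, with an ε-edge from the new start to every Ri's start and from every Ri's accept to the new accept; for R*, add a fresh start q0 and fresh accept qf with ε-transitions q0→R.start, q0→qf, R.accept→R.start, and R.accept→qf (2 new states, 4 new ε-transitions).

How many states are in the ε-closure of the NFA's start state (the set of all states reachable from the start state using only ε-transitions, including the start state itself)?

9

Let C(F) = |ε-closure(F.start)| within fragment F, and note whether F accepts ε. Symbol fragments have C = 1 and do not accept ε. Then:
  da — C equals the left operand's closure size = 1 (its accept is not ε-reachable, so the closure stops there)
  (da)* — C = 1 (new start) + 1 (body) + 1 (new accept) = 3
  (da)*b — C = 3 + (1−1) = 3 (closure spills across the concat boundary because the left factor accepts ε)
  ((da)*b)* — C = 1 (new start) + 3 (body) + 1 (new accept) = 5
  d|c|((da)*b)* — new start ε-reaches every alternative's start; at least one alternative accepts ε, so the union's new accept is reached too: C = 1 + 1 + 1 + 5 + 1 = 9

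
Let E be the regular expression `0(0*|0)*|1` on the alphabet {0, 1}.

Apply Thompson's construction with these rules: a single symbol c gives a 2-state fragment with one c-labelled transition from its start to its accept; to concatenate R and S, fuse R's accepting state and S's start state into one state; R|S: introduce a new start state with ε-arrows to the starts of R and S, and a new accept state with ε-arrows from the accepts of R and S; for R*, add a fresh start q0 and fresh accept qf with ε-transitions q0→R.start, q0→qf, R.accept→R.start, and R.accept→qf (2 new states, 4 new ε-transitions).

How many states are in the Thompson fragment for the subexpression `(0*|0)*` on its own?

Fragment for `(0*|0)*`:
Each of the 2 symbol leaves contributes a 2-state fragment.
  0* — 4 states
  0*|0 — 8 states
  (0*|0)* — 10 states

10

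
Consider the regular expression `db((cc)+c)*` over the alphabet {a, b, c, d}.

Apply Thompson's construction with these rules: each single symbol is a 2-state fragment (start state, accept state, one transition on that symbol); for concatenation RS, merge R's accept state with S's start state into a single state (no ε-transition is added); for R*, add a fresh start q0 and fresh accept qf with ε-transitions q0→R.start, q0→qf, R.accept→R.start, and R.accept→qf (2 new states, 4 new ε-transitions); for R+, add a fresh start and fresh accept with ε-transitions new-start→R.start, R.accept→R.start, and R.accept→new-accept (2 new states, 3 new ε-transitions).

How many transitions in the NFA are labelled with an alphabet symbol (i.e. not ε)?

By structural recursion:
Each of the 5 symbol leaves contributes exactly 1 symbol transition.
  cc → 2 symbol transitions
  (cc)+ → 2 symbol transitions
  (cc)+c → 3 symbol transitions
  ((cc)+c)* → 3 symbol transitions
  db((cc)+c)* → 5 symbol transitions

5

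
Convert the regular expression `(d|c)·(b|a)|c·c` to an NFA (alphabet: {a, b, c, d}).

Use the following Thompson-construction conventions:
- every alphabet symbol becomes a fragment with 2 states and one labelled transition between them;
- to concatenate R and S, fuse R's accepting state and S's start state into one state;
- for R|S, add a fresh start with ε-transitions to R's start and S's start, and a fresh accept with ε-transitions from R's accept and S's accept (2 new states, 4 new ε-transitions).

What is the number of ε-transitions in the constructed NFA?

12

Bottom-up over the parse tree:
Each of the 6 symbol leaves contributes 0 ε-transitions.
  d|c — 4 ε-transitions
  b|a — 4 ε-transitions
  (d|c)·(b|a) — 8 ε-transitions
  c·c — 0 ε-transitions
  (d|c)·(b|a)|c·c — 12 ε-transitions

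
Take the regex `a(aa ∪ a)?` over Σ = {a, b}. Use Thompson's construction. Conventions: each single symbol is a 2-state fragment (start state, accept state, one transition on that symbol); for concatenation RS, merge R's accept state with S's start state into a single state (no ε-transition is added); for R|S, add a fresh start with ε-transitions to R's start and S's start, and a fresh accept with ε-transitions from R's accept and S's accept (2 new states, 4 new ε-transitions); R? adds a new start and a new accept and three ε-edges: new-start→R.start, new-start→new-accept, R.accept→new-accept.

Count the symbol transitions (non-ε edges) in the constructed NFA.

4

Bottom-up over the parse tree:
Each of the 4 symbol leaves contributes exactly 1 symbol transition.
  aa → 2 symbol transitions
  aa ∪ a → 3 symbol transitions
  (aa ∪ a)? → 3 symbol transitions
  a(aa ∪ a)? → 4 symbol transitions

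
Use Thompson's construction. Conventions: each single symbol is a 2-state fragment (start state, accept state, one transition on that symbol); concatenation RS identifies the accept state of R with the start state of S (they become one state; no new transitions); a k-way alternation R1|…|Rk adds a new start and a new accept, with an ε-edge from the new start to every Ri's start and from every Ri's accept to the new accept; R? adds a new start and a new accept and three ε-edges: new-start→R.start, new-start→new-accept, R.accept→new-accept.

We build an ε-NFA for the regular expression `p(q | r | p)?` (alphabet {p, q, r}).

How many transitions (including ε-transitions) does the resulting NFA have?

13

Recursing over subexpressions:
Each of the 4 symbol leaves contributes 1 transition (1 symbol, 0 ε).
  q | r | p : 9 transitions (3 symbol, 6 ε)
  (q | r | p)? : 12 transitions (3 symbol, 9 ε)
  p(q | r | p)? : 13 transitions (4 symbol, 9 ε)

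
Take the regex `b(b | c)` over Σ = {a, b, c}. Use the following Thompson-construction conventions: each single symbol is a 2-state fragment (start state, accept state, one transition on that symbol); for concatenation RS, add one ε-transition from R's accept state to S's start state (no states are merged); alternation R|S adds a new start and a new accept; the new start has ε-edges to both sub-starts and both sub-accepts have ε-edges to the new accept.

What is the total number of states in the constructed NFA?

8

Per subexpression:
Each of the 3 symbol leaves contributes a 2-state fragment.
  b | c = 6 states
  b(b | c) = 8 states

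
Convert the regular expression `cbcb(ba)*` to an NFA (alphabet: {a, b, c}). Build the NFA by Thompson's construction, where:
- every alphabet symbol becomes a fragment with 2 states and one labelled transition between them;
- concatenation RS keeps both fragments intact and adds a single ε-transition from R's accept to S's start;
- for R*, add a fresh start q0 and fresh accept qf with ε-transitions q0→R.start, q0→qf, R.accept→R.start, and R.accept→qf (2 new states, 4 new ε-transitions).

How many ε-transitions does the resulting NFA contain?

9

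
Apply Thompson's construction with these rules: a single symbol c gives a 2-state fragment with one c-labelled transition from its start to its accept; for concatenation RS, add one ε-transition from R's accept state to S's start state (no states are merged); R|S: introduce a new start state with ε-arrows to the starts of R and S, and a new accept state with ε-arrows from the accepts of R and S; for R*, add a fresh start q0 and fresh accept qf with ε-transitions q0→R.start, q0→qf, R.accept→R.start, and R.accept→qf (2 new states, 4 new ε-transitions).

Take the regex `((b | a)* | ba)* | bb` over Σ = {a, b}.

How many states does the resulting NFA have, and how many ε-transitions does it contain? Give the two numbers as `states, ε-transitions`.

Bottom-up over the parse tree:
Each of the 6 symbol leaves contributes 2 states and 0 ε-transitions.
  b | a → 6 states, 4 ε-transitions
  (b | a)* → 8 states, 8 ε-transitions
  ba → 4 states, 1 ε-transition
  (b | a)* | ba → 14 states, 13 ε-transitions
  ((b | a)* | ba)* → 16 states, 17 ε-transitions
  bb → 4 states, 1 ε-transition
  ((b | a)* | ba)* | bb → 22 states, 22 ε-transitions

22, 22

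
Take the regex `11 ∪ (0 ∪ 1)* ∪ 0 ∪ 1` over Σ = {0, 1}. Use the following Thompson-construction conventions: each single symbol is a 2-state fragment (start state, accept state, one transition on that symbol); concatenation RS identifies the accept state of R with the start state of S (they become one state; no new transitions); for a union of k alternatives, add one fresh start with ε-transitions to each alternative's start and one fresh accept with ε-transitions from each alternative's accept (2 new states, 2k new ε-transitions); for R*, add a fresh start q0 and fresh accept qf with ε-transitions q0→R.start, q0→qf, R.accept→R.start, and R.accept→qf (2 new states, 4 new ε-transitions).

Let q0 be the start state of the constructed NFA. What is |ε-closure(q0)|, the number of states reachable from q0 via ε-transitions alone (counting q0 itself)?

10

Compute the ε-closure size of each fragment's start state recursively; a symbol fragment's start has no outgoing ε-edge, so its closure is just itself (size 1).
  11 → |ε-closure| equals the left operand's closure size = 1 (its accept is not ε-reachable, so the closure stops there)
  0 ∪ 1 → new start ε-reaches every alternative's start; none of them accept ε, so the new accept is not reached: |ε-closure| = 1 + 1 + 1 = 3
  (0 ∪ 1)* → |ε-closure| = 1 (new start) + 3 (body) + 1 (new accept) = 5
  11 ∪ (0 ∪ 1)* ∪ 0 ∪ 1 → new start ε-reaches every alternative's start; at least one alternative accepts ε, so the union's new accept is reached too: |ε-closure| = 1 + 1 + 5 + 1 + 1 + 1 = 10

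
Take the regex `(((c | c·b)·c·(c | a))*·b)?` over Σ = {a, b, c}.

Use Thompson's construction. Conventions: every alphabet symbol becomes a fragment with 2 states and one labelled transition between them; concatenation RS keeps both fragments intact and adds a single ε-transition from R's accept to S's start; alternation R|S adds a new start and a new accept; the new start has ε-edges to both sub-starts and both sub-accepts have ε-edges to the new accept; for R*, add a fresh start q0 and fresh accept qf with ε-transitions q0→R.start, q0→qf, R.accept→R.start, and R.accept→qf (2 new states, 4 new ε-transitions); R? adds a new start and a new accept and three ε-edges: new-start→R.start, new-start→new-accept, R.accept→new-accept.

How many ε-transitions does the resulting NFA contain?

19

Building bottom-up:
Each of the 7 symbol leaves contributes 0 ε-transitions.
  c·b → 1 ε-transition
  c | c·b → 5 ε-transitions
  c | a → 4 ε-transitions
  (c | c·b)·c·(c | a) → 11 ε-transitions
  ((c | c·b)·c·(c | a))* → 15 ε-transitions
  ((c | c·b)·c·(c | a))*·b → 16 ε-transitions
  (((c | c·b)·c·(c | a))*·b)? → 19 ε-transitions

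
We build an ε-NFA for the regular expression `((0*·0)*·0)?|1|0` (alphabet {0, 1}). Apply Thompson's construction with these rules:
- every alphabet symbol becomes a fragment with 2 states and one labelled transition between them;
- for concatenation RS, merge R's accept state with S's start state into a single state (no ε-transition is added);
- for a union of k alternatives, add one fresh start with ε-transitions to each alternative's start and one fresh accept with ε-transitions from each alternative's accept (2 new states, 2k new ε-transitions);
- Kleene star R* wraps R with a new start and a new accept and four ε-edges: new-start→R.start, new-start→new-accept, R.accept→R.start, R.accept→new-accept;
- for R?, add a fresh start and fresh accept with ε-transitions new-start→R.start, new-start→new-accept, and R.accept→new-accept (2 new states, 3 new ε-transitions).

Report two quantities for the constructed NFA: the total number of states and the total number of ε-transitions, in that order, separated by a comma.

Building bottom-up:
Each of the 5 symbol leaves contributes 2 states and 0 ε-transitions.
  0* → 4 states, 4 ε-transitions
  0*·0 → 5 states, 4 ε-transitions
  (0*·0)* → 7 states, 8 ε-transitions
  (0*·0)*·0 → 8 states, 8 ε-transitions
  ((0*·0)*·0)? → 10 states, 11 ε-transitions
  ((0*·0)*·0)?|1|0 → 16 states, 17 ε-transitions

16, 17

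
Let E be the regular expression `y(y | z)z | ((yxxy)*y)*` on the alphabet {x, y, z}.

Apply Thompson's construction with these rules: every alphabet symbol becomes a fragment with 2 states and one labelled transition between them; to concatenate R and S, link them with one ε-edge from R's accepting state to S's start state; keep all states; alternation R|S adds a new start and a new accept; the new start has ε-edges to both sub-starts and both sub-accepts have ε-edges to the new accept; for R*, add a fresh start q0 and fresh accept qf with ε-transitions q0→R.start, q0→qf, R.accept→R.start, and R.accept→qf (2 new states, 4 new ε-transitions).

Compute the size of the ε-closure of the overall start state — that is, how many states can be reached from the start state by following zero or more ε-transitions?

9

Compute the ε-closure size of each fragment's start state recursively; a symbol fragment's start has no outgoing ε-edge, so its closure is just itself (size 1).
  y | z → new start ε-reaches every alternative's start; none of them accept ε, so the new accept is not reached: |closure| = 1 + 1 + 1 = 3
  y(y | z)z → same as the first factor's closure: |closure| = 1
  yxxy → same as the first factor's closure: |closure| = 1
  (yxxy)* → new start has ε-edges to the inner start and to the new accept, so |closure| = 2 + 1 = 3
  (yxxy)*y → |closure| = 3 + 1 = 4 (closure spills across the concat boundary because the left factor accepts ε)
  ((yxxy)*y)* → |closure| = 1 (new start) + 4 (body) + 1 (new accept) = 6
  y(y | z)z | ((yxxy)*y)* → |closure| = 1 (new start) + (1 + 6) + 1 (new accept, since some branch ε-reaches its own accept) = 9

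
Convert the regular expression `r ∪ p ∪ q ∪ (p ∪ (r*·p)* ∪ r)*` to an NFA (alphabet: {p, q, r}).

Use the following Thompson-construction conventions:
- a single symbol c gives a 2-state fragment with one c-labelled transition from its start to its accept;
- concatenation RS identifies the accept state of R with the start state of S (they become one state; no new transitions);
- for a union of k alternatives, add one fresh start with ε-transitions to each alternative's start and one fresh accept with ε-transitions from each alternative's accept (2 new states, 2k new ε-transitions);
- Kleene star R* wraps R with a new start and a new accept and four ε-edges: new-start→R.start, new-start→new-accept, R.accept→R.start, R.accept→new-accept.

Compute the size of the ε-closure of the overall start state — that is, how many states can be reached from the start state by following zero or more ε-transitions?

16

Compute the ε-closure size of each fragment's start state recursively; a symbol fragment's start has no outgoing ε-edge, so its closure is just itself (size 1).
  r* → |closure| = 1 (new start) + 1 (body) + 1 (new accept) = 3
  r*·p → the left operand accepts ε, so the closure extends into the next operand (the shared merged state is already counted); |closure| = 3 + (1−1) = 3
  (r*·p)* → the star's fresh start ε-reaches both the body's start and the fresh accept: |closure| = 2 + 3 = 5
  p ∪ (r*·p)* ∪ r → new start ε-reaches every alternative's start; at least one alternative accepts ε, so the union's new accept is reached too: |closure| = 1 + 1 + 5 + 1 + 1 = 9
  (p ∪ (r*·p)* ∪ r)* → the star's fresh start ε-reaches both the body's start and the fresh accept: |closure| = 2 + 9 = 11
  r ∪ p ∪ q ∪ (p ∪ (r*·p)* ∪ r)* → new start ε-reaches every alternative's start; at least one alternative accepts ε, so the union's new accept is reached too: |closure| = 1 + 1 + 1 + 1 + 11 + 1 = 16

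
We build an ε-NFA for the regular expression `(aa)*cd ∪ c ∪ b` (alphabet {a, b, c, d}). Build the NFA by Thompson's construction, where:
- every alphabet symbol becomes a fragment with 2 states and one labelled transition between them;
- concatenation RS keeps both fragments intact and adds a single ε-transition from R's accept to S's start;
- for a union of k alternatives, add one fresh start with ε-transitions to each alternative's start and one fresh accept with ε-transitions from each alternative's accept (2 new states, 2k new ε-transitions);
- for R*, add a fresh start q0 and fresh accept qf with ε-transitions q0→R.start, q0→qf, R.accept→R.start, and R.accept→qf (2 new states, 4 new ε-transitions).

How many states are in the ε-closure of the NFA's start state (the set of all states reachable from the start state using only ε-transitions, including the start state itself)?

Let C(F) = |ε-closure(F.start)| within fragment F, and note whether F accepts ε. Symbol fragments have C = 1 and do not accept ε. Then:
  aa : same as the first factor's closure: |closure| = 1
  (aa)* : |closure| = 1 (new start) + 1 (body) + 1 (new accept) = 3
  (aa)*cd : |closure| = 3 + 1 = 4 (closure spills across the concat boundary because the left factor accepts ε)
  (aa)*cd ∪ c ∪ b : new start ε-reaches every alternative's start; none of them accept ε, so the new accept is not reached: |closure| = 1 + 4 + 1 + 1 = 7

7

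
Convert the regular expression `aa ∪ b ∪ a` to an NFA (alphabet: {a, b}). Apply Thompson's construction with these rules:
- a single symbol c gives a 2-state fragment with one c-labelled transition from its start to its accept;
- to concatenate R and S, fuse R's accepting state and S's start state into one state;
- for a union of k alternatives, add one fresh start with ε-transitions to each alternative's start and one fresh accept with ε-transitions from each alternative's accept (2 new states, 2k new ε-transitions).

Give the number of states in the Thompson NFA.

By structural recursion:
Each of the 4 symbol leaves contributes a 2-state fragment.
  aa — 3 states
  aa ∪ b ∪ a — 9 states

9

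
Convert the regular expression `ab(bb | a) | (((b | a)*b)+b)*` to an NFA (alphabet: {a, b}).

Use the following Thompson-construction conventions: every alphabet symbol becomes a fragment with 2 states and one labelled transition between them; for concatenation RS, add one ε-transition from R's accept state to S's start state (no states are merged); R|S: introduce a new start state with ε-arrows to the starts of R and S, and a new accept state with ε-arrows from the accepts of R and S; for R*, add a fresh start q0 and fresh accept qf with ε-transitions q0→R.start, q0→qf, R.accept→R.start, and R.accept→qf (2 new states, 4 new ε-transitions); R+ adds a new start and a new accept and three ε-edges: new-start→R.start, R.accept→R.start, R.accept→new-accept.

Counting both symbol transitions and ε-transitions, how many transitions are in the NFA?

37

Recursing over subexpressions:
Each of the 9 symbol leaves contributes 1 transition (1 symbol, 0 ε).
  bb → 3 transitions (2 symbol, 1 ε)
  bb | a → 8 transitions (3 symbol, 5 ε)
  ab(bb | a) → 12 transitions (5 symbol, 7 ε)
  b | a → 6 transitions (2 symbol, 4 ε)
  (b | a)* → 10 transitions (2 symbol, 8 ε)
  (b | a)*b → 12 transitions (3 symbol, 9 ε)
  ((b | a)*b)+ → 15 transitions (3 symbol, 12 ε)
  ((b | a)*b)+b → 17 transitions (4 symbol, 13 ε)
  (((b | a)*b)+b)* → 21 transitions (4 symbol, 17 ε)
  ab(bb | a) | (((b | a)*b)+b)* → 37 transitions (9 symbol, 28 ε)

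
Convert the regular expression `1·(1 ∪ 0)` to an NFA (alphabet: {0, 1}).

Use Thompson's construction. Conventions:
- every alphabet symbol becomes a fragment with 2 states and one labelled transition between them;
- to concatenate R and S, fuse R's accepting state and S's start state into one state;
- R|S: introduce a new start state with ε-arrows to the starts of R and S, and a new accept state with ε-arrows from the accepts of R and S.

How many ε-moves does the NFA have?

4

Building bottom-up:
Each of the 3 symbol leaves contributes 0 ε-transitions.
  1 ∪ 0 → 4 ε-transitions
  1·(1 ∪ 0) → 4 ε-transitions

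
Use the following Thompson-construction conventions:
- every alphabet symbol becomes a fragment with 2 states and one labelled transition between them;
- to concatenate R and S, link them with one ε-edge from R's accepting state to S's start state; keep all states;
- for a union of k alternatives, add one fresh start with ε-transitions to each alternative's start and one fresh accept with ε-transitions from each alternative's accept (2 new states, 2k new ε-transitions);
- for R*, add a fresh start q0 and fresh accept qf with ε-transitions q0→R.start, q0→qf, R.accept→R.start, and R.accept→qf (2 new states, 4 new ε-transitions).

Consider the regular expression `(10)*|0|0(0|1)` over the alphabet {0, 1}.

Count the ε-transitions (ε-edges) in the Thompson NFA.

16

By structural recursion:
Each of the 6 symbol leaves contributes 0 ε-transitions.
  10 = 1 ε-transition
  (10)* = 5 ε-transitions
  0|1 = 4 ε-transitions
  0(0|1) = 5 ε-transitions
  (10)*|0|0(0|1) = 16 ε-transitions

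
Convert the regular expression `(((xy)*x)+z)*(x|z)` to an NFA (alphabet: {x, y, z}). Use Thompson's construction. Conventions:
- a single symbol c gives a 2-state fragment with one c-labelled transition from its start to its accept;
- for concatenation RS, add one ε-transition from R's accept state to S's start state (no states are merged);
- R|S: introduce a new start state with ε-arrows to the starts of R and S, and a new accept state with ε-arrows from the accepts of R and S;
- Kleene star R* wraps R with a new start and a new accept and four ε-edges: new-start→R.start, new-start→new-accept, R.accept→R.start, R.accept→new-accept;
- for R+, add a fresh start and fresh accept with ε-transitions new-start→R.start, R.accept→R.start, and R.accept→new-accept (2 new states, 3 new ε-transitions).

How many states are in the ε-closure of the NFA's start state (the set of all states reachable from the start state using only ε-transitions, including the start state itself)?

10

Work bottom-up. For each fragment F, track |ε-closure(F.start)| and whether F's accept lies in that closure (i.e. whether F accepts ε). A single-symbol fragment has closure size 1 and does not accept ε.
  xy → |ε-closure| equals the left operand's closure size = 1 (its accept is not ε-reachable, so the closure stops there)
  (xy)* → new start has ε-edges to the inner start and to the new accept, so |ε-closure| = 2 + 1 = 3
  (xy)*x → the left operand accepts ε, so the closure extends into the next operand (via the concat ε-link); |ε-closure| = 3 + 1 = 4
  ((xy)*x)+ → new start ε-reaches only the body's start; the new accept needs a symbol first: |ε-closure| = 1 + 4 = 5
  ((xy)*x)+z → same as the first factor's closure: |ε-closure| = 5
  (((xy)*x)+z)* → the star's fresh start ε-reaches both the body's start and the fresh accept: |ε-closure| = 2 + 5 = 7
  x|z → |ε-closure| = 1 + 1 + 1 = 3 (the new accept is not ε-reachable since no branch accepts ε)
  (((xy)*x)+z)*(x|z) → the left operand accepts ε, so the closure extends into the next operand (via the concat ε-link); |ε-closure| = 7 + 3 = 10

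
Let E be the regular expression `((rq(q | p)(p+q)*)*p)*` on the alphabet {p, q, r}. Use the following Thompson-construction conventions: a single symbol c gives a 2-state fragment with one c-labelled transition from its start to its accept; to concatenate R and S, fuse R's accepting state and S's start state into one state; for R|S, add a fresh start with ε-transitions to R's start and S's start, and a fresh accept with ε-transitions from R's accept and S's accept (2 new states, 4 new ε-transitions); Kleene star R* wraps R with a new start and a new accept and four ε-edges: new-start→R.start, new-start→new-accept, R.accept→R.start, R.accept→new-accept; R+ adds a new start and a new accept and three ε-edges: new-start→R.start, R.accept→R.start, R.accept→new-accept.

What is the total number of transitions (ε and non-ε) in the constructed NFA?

Bottom-up over the parse tree:
Each of the 7 symbol leaves contributes 1 transition (1 symbol, 0 ε).
  q | p — 6 transitions (2 symbol, 4 ε)
  p+ — 4 transitions (1 symbol, 3 ε)
  p+q — 5 transitions (2 symbol, 3 ε)
  (p+q)* — 9 transitions (2 symbol, 7 ε)
  rq(q | p)(p+q)* — 17 transitions (6 symbol, 11 ε)
  (rq(q | p)(p+q)*)* — 21 transitions (6 symbol, 15 ε)
  (rq(q | p)(p+q)*)*p — 22 transitions (7 symbol, 15 ε)
  ((rq(q | p)(p+q)*)*p)* — 26 transitions (7 symbol, 19 ε)

26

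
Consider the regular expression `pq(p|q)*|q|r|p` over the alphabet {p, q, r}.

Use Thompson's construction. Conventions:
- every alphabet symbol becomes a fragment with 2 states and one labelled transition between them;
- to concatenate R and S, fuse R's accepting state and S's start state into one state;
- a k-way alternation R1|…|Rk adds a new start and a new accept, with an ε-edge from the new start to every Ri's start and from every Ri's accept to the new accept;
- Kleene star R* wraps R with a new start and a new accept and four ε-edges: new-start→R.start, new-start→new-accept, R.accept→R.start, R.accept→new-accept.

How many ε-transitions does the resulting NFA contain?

Recursing over subexpressions:
Each of the 7 symbol leaves contributes 0 ε-transitions.
  p|q : 4 ε-transitions
  (p|q)* : 8 ε-transitions
  pq(p|q)* : 8 ε-transitions
  pq(p|q)*|q|r|p : 16 ε-transitions

16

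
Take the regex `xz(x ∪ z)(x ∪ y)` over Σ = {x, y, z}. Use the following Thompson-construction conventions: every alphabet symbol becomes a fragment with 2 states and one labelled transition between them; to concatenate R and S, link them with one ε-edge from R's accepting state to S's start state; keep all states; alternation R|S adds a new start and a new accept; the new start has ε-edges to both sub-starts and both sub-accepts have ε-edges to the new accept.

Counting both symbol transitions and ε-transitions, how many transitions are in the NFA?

17

Recursing over subexpressions:
Each of the 6 symbol leaves contributes 1 transition (1 symbol, 0 ε).
  x ∪ z — 6 transitions (2 symbol, 4 ε)
  x ∪ y — 6 transitions (2 symbol, 4 ε)
  xz(x ∪ z)(x ∪ y) — 17 transitions (6 symbol, 11 ε)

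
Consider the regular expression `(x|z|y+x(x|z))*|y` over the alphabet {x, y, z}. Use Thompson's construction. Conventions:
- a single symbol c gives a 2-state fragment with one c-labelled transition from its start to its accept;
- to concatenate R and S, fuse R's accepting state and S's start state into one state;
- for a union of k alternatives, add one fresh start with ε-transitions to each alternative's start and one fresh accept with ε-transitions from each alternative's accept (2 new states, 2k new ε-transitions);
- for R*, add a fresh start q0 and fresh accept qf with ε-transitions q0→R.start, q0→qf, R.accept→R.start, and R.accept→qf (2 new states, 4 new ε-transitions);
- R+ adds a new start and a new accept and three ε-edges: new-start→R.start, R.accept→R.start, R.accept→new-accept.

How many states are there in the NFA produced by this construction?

22

Building bottom-up:
Each of the 7 symbol leaves contributes a 2-state fragment.
  y+ — 4 states
  x|z — 6 states
  y+x(x|z) — 10 states
  x|z|y+x(x|z) — 16 states
  (x|z|y+x(x|z))* — 18 states
  (x|z|y+x(x|z))*|y — 22 states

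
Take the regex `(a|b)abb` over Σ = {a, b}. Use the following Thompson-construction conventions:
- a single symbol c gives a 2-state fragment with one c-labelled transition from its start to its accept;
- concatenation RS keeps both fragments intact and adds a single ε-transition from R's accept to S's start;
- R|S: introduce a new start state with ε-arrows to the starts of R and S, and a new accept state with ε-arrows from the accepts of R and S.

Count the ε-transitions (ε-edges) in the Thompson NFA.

7

Bottom-up over the parse tree:
Each of the 5 symbol leaves contributes 0 ε-transitions.
  a|b — 4 ε-transitions
  (a|b)abb — 7 ε-transitions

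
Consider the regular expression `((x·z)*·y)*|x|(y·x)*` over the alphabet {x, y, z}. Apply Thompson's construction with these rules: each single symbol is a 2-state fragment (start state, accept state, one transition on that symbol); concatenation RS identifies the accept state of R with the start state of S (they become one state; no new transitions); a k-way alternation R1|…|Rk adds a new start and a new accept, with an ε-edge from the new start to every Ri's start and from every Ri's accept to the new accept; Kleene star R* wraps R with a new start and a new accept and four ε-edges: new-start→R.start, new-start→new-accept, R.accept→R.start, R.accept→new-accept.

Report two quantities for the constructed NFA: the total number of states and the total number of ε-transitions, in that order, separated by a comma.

Building bottom-up:
Each of the 6 symbol leaves contributes 2 states and 0 ε-transitions.
  x·z — 3 states, 0 ε-transitions
  (x·z)* — 5 states, 4 ε-transitions
  (x·z)*·y — 6 states, 4 ε-transitions
  ((x·z)*·y)* — 8 states, 8 ε-transitions
  y·x — 3 states, 0 ε-transitions
  (y·x)* — 5 states, 4 ε-transitions
  ((x·z)*·y)*|x|(y·x)* — 17 states, 18 ε-transitions

17, 18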